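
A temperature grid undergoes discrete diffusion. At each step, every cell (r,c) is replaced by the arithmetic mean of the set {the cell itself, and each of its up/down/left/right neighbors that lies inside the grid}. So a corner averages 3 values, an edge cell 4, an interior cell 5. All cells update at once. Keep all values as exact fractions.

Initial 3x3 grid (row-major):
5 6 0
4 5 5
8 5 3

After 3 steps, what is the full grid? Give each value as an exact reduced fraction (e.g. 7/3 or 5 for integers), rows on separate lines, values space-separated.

After step 1:
  5 4 11/3
  11/2 5 13/4
  17/3 21/4 13/3
After step 2:
  29/6 53/12 131/36
  127/24 23/5 65/16
  197/36 81/16 77/18
After step 3:
  349/72 787/180 1745/432
  7271/1440 703/150 3979/960
  2279/432 1553/320 965/216

Answer: 349/72 787/180 1745/432
7271/1440 703/150 3979/960
2279/432 1553/320 965/216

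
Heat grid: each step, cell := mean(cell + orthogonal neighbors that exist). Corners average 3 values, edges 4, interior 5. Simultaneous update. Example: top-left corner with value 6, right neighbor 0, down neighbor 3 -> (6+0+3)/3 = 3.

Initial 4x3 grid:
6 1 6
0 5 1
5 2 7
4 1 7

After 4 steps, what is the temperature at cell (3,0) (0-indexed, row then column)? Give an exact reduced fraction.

Answer: 56147/16200

Derivation:
Step 1: cell (3,0) = 10/3
Step 2: cell (3,0) = 115/36
Step 3: cell (3,0) = 1537/432
Step 4: cell (3,0) = 56147/16200
Full grid after step 4:
  27061/8100 474889/144000 234463/64800
  693281/216000 107333/30000 387203/108000
  753701/216000 39803/11250 47407/12000
  56147/16200 1649107/432000 84571/21600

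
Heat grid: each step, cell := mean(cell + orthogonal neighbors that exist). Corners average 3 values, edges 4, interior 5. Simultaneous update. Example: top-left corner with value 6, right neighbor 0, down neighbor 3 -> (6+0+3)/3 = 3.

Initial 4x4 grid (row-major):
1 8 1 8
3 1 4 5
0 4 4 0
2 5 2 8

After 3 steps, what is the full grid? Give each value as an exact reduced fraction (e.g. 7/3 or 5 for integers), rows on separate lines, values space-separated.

Answer: 229/72 4003/1200 14849/3600 913/216
523/200 3303/1000 10859/3000 7327/1800
4799/1800 1769/600 2111/600 6899/1800
2899/1080 11203/3600 13003/3600 4069/1080

Derivation:
After step 1:
  4 11/4 21/4 14/3
  5/4 4 3 17/4
  9/4 14/5 14/5 17/4
  7/3 13/4 19/4 10/3
After step 2:
  8/3 4 47/12 85/18
  23/8 69/25 193/50 97/24
  259/120 151/50 88/25 439/120
  47/18 197/60 53/15 37/9
After step 3:
  229/72 4003/1200 14849/3600 913/216
  523/200 3303/1000 10859/3000 7327/1800
  4799/1800 1769/600 2111/600 6899/1800
  2899/1080 11203/3600 13003/3600 4069/1080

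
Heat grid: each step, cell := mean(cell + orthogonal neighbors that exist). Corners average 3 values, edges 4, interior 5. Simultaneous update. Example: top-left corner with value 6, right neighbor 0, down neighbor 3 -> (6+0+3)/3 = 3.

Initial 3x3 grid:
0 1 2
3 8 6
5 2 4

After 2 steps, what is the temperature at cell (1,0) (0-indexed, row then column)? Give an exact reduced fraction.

Answer: 19/6

Derivation:
Step 1: cell (1,0) = 4
Step 2: cell (1,0) = 19/6
Full grid after step 2:
  97/36 133/48 43/12
  19/6 41/10 4
  145/36 193/48 55/12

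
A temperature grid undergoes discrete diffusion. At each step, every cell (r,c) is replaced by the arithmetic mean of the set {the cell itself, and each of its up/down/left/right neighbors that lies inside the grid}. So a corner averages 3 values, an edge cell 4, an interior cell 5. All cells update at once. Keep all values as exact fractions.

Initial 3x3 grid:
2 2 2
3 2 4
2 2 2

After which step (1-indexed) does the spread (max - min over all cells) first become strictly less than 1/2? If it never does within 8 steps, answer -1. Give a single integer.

Step 1: max=8/3, min=2, spread=2/3
Step 2: max=313/120, min=79/36, spread=149/360
  -> spread < 1/2 first at step 2
Step 3: max=2663/1080, min=32537/14400, spread=8909/43200
Step 4: max=1053757/432000, min=297967/129600, spread=181601/1296000
Step 5: max=9351587/3888000, min=120147233/51840000, spread=13621781/155520000
Step 6: max=3724148113/1555200000, min=1089902503/466560000, spread=273419309/4665600000
Step 7: max=33343585583/13996800000, min=437254496297/186624000000, spread=21979934429/559872000000
Step 8: max=13312395223717/5598720000000, min=3948677541727/1679616000000, spread=450410253881/16796160000000

Answer: 2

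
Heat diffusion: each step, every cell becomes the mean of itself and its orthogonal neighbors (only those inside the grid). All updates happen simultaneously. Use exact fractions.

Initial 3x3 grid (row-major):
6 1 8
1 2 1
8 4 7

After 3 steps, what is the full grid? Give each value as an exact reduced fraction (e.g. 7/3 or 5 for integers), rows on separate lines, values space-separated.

Answer: 3599/1080 5909/1600 7523/2160
18727/4800 21047/6000 28853/7200
4219/1080 61381/14400 947/240

Derivation:
After step 1:
  8/3 17/4 10/3
  17/4 9/5 9/2
  13/3 21/4 4
After step 2:
  67/18 241/80 145/36
  261/80 401/100 409/120
  83/18 923/240 55/12
After step 3:
  3599/1080 5909/1600 7523/2160
  18727/4800 21047/6000 28853/7200
  4219/1080 61381/14400 947/240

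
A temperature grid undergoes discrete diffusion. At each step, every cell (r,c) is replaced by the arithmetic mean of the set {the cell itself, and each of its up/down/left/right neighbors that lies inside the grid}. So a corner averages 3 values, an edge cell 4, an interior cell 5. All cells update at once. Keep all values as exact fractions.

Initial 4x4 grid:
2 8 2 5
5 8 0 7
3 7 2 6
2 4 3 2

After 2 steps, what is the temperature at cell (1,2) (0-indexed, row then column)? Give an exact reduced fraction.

Answer: 17/4

Derivation:
Step 1: cell (1,2) = 19/5
Step 2: cell (1,2) = 17/4
Full grid after step 2:
  29/6 387/80 1033/240 155/36
  387/80 237/50 17/4 1033/240
  331/80 89/20 96/25 961/240
  15/4 291/80 841/240 32/9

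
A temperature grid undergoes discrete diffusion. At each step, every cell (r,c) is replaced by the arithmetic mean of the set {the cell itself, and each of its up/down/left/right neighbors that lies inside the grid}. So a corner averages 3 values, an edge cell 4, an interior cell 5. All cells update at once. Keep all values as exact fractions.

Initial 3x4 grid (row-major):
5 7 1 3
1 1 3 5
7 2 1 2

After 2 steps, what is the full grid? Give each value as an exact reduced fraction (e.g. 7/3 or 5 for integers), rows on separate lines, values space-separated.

Answer: 34/9 53/15 61/20 13/4
419/120 59/20 11/4 667/240
115/36 653/240 577/240 95/36

Derivation:
After step 1:
  13/3 7/2 7/2 3
  7/2 14/5 11/5 13/4
  10/3 11/4 2 8/3
After step 2:
  34/9 53/15 61/20 13/4
  419/120 59/20 11/4 667/240
  115/36 653/240 577/240 95/36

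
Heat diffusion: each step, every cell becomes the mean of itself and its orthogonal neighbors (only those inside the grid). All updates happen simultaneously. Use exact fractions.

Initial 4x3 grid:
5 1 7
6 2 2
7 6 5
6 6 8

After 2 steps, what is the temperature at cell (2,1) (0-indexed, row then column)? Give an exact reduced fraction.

Answer: 133/25

Derivation:
Step 1: cell (2,1) = 26/5
Step 2: cell (2,1) = 133/25
Full grid after step 2:
  17/4 869/240 133/36
  373/80 427/100 959/240
  1367/240 133/25 1247/240
  229/36 731/120 217/36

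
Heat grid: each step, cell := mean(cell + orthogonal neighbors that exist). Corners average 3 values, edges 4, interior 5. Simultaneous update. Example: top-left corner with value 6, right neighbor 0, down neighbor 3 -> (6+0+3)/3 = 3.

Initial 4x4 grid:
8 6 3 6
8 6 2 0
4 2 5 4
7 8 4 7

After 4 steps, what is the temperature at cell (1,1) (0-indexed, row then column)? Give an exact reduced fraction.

Step 1: cell (1,1) = 24/5
Step 2: cell (1,1) = 101/20
Step 3: cell (1,1) = 30029/6000
Step 4: cell (1,1) = 911531/180000
Full grid after step 4:
  14801/2592 553183/108000 10291/2400 10211/2700
  1207901/216000 911531/180000 10581/2500 27667/7200
  1195253/216000 226541/45000 54223/12000 49769/12000
  88703/16200 1132823/216000 343709/72000 32819/7200

Answer: 911531/180000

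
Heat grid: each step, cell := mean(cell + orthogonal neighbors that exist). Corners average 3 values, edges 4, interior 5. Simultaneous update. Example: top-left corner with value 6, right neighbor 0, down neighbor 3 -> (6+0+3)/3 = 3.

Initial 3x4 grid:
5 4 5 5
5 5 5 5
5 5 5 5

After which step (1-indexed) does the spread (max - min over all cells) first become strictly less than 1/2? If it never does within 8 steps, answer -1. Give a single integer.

Step 1: max=5, min=14/3, spread=1/3
  -> spread < 1/2 first at step 1
Step 2: max=5, min=569/120, spread=31/120
Step 3: max=5, min=5189/1080, spread=211/1080
Step 4: max=8953/1800, min=523103/108000, spread=14077/108000
Step 5: max=536317/108000, min=4719593/972000, spread=5363/48600
Step 6: max=297131/60000, min=142059191/29160000, spread=93859/1166400
Step 7: max=480663533/97200000, min=8537725519/1749600000, spread=4568723/69984000
Step 8: max=14398381111/2916000000, min=513099564371/104976000000, spread=8387449/167961600

Answer: 1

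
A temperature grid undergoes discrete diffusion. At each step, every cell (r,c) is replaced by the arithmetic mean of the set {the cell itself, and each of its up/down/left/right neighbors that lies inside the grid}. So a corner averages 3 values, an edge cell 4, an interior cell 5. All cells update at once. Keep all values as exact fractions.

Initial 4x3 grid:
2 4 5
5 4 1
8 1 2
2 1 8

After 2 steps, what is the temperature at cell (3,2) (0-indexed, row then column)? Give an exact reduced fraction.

Step 1: cell (3,2) = 11/3
Step 2: cell (3,2) = 29/9
Full grid after step 2:
  73/18 55/16 121/36
  185/48 177/50 37/12
  937/240 81/25 193/60
  32/9 203/60 29/9

Answer: 29/9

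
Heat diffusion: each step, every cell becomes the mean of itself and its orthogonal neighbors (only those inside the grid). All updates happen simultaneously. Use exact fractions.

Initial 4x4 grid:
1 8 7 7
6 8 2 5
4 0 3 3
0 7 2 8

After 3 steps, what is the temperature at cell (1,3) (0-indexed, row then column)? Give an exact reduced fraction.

Step 1: cell (1,3) = 17/4
Step 2: cell (1,3) = 61/12
Step 3: cell (1,3) = 16969/3600
Full grid after step 3:
  399/80 6457/1200 19099/3600 148/27
  10999/2400 8921/2000 1841/375 16969/3600
  25357/7200 12041/3000 22871/6000 16057/3600
  3767/1080 23797/7200 29069/7200 1717/432

Answer: 16969/3600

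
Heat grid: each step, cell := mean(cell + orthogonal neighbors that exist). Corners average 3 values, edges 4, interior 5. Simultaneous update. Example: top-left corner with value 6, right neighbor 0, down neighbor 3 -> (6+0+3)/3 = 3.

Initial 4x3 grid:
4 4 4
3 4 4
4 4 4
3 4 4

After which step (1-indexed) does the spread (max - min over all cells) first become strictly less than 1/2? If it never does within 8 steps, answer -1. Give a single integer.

Step 1: max=4, min=7/2, spread=1/2
Step 2: max=4, min=131/36, spread=13/36
  -> spread < 1/2 first at step 2
Step 3: max=793/200, min=26743/7200, spread=361/1440
Step 4: max=21239/5400, min=486431/129600, spread=4661/25920
Step 5: max=8443379/2160000, min=24521137/6480000, spread=809/6480
Step 6: max=75724699/19440000, min=1772149601/466560000, spread=1809727/18662400
Step 7: max=565999427/145800000, min=106729952059/27993600000, spread=77677517/1119744000
Step 8: max=45196933549/11664000000, min=6416565605681/1679616000000, spread=734342603/13436928000

Answer: 2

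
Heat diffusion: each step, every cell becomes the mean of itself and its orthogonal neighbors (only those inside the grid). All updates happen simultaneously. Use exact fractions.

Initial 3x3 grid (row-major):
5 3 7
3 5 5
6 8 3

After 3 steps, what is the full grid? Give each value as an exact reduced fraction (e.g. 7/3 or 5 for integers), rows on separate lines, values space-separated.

Answer: 9943/2160 17189/3600 293/60
70231/14400 29647/6000 18289/3600
11053/2160 12551/2400 5629/1080

Derivation:
After step 1:
  11/3 5 5
  19/4 24/5 5
  17/3 11/2 16/3
After step 2:
  161/36 277/60 5
  1133/240 501/100 151/30
  191/36 213/40 95/18
After step 3:
  9943/2160 17189/3600 293/60
  70231/14400 29647/6000 18289/3600
  11053/2160 12551/2400 5629/1080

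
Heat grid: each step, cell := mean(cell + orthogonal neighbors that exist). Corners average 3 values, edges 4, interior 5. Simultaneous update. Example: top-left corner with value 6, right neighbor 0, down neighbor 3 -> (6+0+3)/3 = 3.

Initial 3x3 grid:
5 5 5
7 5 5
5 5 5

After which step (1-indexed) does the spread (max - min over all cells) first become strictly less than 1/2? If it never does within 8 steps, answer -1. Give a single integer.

Step 1: max=17/3, min=5, spread=2/3
Step 2: max=667/120, min=5, spread=67/120
Step 3: max=5837/1080, min=507/100, spread=1807/5400
  -> spread < 1/2 first at step 3
Step 4: max=2317963/432000, min=13861/2700, spread=33401/144000
Step 5: max=20669933/3888000, min=1393391/270000, spread=3025513/19440000
Step 6: max=8240926867/1555200000, min=74755949/14400000, spread=53531/497664
Step 7: max=492592925849/93312000000, min=20231116051/3888000000, spread=450953/5971968
Step 8: max=29502503560603/5598720000000, min=2433808610519/466560000000, spread=3799043/71663616

Answer: 3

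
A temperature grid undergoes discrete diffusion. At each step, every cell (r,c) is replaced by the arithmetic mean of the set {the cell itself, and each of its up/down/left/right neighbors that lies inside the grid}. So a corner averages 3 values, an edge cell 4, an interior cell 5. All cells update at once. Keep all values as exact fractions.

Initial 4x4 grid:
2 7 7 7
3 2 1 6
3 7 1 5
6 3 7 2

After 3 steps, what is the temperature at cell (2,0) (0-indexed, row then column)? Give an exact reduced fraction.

Step 1: cell (2,0) = 19/4
Step 2: cell (2,0) = 289/80
Step 3: cell (2,0) = 9983/2400
Full grid after step 3:
  575/144 5011/1200 17573/3600 10969/2160
  8767/2400 8233/2000 5039/1200 33961/7200
  9983/2400 7629/2000 25207/6000 29113/7200
  2999/720 1773/400 14249/3600 9037/2160

Answer: 9983/2400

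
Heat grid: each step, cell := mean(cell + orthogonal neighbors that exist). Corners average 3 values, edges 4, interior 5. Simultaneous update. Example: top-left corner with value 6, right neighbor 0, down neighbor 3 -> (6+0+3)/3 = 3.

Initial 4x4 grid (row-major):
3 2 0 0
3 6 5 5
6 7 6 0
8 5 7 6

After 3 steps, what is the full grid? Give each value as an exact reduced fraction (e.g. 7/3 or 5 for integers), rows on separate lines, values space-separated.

Answer: 481/135 2401/720 2017/720 5629/2160
3223/720 3173/750 22891/6000 925/288
19963/3600 1307/240 2879/600 30989/7200
2641/432 42881/7200 39209/7200 1037/216

Derivation:
After step 1:
  8/3 11/4 7/4 5/3
  9/2 23/5 22/5 5/2
  6 6 5 17/4
  19/3 27/4 6 13/3
After step 2:
  119/36 353/120 317/120 71/36
  533/120 89/20 73/20 769/240
  137/24 567/100 513/100 193/48
  229/36 301/48 265/48 175/36
After step 3:
  481/135 2401/720 2017/720 5629/2160
  3223/720 3173/750 22891/6000 925/288
  19963/3600 1307/240 2879/600 30989/7200
  2641/432 42881/7200 39209/7200 1037/216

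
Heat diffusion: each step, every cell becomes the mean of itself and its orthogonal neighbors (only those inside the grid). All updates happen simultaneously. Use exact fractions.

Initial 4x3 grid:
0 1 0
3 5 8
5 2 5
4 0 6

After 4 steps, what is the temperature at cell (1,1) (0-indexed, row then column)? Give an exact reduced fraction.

Answer: 580337/180000

Derivation:
Step 1: cell (1,1) = 19/5
Step 2: cell (1,1) = 329/100
Step 3: cell (1,1) = 4979/1500
Step 4: cell (1,1) = 580337/180000
Full grid after step 4:
  86881/32400 1258393/432000 34277/10800
  647249/216000 580337/180000 85111/24000
  234103/72000 319781/90000 813559/216000
  24223/7200 191311/54000 246007/64800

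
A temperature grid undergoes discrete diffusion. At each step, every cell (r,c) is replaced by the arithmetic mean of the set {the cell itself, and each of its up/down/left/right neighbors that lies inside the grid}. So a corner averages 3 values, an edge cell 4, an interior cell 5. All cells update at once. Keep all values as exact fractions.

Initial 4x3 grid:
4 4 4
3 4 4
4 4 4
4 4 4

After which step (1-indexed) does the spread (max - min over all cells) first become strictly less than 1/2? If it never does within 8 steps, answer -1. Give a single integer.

Step 1: max=4, min=11/3, spread=1/3
  -> spread < 1/2 first at step 1
Step 2: max=4, min=449/120, spread=31/120
Step 3: max=4, min=4109/1080, spread=211/1080
Step 4: max=7153/1800, min=415103/108000, spread=14077/108000
Step 5: max=428317/108000, min=3747593/972000, spread=5363/48600
Step 6: max=237131/60000, min=112899191/29160000, spread=93859/1166400
Step 7: max=383463533/97200000, min=6788125519/1749600000, spread=4568723/69984000
Step 8: max=11482381111/2916000000, min=408123564371/104976000000, spread=8387449/167961600

Answer: 1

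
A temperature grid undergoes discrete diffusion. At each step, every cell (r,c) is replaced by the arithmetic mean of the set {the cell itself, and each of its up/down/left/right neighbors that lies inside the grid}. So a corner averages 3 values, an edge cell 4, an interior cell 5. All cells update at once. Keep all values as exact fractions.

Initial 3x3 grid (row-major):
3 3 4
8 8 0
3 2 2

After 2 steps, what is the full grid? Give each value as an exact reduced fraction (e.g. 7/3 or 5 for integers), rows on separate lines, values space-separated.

After step 1:
  14/3 9/2 7/3
  11/2 21/5 7/2
  13/3 15/4 4/3
After step 2:
  44/9 157/40 31/9
  187/40 429/100 341/120
  163/36 817/240 103/36

Answer: 44/9 157/40 31/9
187/40 429/100 341/120
163/36 817/240 103/36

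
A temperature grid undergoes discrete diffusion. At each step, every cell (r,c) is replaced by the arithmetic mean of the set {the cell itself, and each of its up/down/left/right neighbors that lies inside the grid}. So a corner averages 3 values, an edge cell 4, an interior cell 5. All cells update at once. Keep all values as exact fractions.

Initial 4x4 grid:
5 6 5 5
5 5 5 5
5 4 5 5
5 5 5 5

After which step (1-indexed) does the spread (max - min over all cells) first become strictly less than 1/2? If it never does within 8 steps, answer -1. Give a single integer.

Step 1: max=16/3, min=19/4, spread=7/12
Step 2: max=125/24, min=241/50, spread=233/600
  -> spread < 1/2 first at step 2
Step 3: max=2221/432, min=11657/2400, spread=6137/21600
Step 4: max=330563/64800, min=52621/10800, spread=14837/64800
Step 5: max=8221541/1620000, min=317183/64800, spread=48661/270000
Step 6: max=98291957/19440000, min=47708107/9720000, spread=35503/240000
Step 7: max=7353236657/1458000000, min=1435350373/291600000, spread=7353533/60750000
Step 8: max=440242820731/87480000000, min=43151293771/8748000000, spread=2909961007/29160000000

Answer: 2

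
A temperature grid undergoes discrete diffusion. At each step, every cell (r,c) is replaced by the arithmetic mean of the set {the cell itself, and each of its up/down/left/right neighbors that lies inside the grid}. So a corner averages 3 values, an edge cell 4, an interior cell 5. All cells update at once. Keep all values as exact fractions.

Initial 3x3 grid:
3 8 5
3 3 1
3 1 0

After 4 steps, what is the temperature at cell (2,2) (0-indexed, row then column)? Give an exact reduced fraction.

Step 1: cell (2,2) = 2/3
Step 2: cell (2,2) = 14/9
Step 3: cell (2,2) = 1123/540
Step 4: cell (2,2) = 38263/16200
Full grid after step 4:
  473129/129600 3120893/864000 55363/16200
  28633/9000 1086991/360000 2496143/864000
  344329/129600 237877/96000 38263/16200

Answer: 38263/16200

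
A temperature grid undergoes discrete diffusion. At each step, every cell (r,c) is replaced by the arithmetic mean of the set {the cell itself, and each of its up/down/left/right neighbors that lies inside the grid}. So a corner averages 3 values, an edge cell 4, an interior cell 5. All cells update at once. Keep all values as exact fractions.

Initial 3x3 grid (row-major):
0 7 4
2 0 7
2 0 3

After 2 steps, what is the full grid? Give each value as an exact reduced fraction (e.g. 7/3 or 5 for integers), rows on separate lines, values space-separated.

Answer: 9/4 299/80 49/12
32/15 117/50 481/120
43/36 547/240 97/36

Derivation:
After step 1:
  3 11/4 6
  1 16/5 7/2
  4/3 5/4 10/3
After step 2:
  9/4 299/80 49/12
  32/15 117/50 481/120
  43/36 547/240 97/36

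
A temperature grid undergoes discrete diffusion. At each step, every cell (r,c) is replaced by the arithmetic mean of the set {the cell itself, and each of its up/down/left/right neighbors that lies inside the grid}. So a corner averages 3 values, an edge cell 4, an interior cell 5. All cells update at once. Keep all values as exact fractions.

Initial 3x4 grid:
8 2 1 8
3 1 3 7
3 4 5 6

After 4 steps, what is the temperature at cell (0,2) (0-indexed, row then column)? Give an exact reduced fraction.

Answer: 17587/4320

Derivation:
Step 1: cell (0,2) = 7/2
Step 2: cell (0,2) = 457/120
Step 3: cell (0,2) = 145/36
Step 4: cell (0,2) = 17587/4320
Full grid after step 4:
  90677/25920 78617/21600 17587/4320 29333/6480
  601901/172800 261457/72000 149971/36000 40259/8640
  90767/25920 160309/43200 12223/2880 20447/4320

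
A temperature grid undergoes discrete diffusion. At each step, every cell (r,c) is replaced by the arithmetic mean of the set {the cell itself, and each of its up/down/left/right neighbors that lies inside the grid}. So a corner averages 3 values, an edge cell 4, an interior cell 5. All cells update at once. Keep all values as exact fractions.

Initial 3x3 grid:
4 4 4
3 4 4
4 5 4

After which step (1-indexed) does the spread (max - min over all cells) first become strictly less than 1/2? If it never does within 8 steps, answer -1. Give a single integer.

Answer: 2

Derivation:
Step 1: max=13/3, min=11/3, spread=2/3
Step 2: max=151/36, min=137/36, spread=7/18
  -> spread < 1/2 first at step 2
Step 3: max=1789/432, min=1667/432, spread=61/216
Step 4: max=21247/5184, min=20225/5184, spread=511/2592
Step 5: max=253141/62208, min=244523/62208, spread=4309/31104
Step 6: max=3022279/746496, min=2949689/746496, spread=36295/373248
Step 7: max=36137581/8957952, min=35526035/8957952, spread=305773/4478976
Step 8: max=432557647/107495424, min=427405745/107495424, spread=2575951/53747712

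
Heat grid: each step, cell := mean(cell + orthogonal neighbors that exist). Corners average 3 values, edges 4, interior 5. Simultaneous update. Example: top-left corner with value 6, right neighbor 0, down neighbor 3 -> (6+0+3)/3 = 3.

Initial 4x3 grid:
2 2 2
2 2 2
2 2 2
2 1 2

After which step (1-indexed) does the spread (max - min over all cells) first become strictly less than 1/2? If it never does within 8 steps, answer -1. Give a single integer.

Answer: 1

Derivation:
Step 1: max=2, min=5/3, spread=1/3
  -> spread < 1/2 first at step 1
Step 2: max=2, min=413/240, spread=67/240
Step 3: max=2, min=3883/2160, spread=437/2160
Step 4: max=1991/1000, min=1570469/864000, spread=29951/172800
Step 5: max=6671/3375, min=14336179/7776000, spread=206761/1555200
Step 6: max=10634329/5400000, min=5764604429/3110400000, spread=14430763/124416000
Step 7: max=846347273/432000000, min=348140258311/186624000000, spread=139854109/1492992000
Step 8: max=75908771023/38880000000, min=20972408109749/11197440000000, spread=7114543559/89579520000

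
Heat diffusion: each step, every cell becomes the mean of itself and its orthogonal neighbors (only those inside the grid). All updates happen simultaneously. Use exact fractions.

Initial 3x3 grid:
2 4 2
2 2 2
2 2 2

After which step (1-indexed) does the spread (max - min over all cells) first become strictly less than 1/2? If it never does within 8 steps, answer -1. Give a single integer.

Answer: 3

Derivation:
Step 1: max=8/3, min=2, spread=2/3
Step 2: max=307/120, min=2, spread=67/120
Step 3: max=2597/1080, min=207/100, spread=1807/5400
  -> spread < 1/2 first at step 3
Step 4: max=1021963/432000, min=5761/2700, spread=33401/144000
Step 5: max=9005933/3888000, min=583391/270000, spread=3025513/19440000
Step 6: max=3575326867/1555200000, min=31555949/14400000, spread=53531/497664
Step 7: max=212656925849/93312000000, min=8567116051/3888000000, spread=450953/5971968
Step 8: max=12706343560603/5598720000000, min=1034128610519/466560000000, spread=3799043/71663616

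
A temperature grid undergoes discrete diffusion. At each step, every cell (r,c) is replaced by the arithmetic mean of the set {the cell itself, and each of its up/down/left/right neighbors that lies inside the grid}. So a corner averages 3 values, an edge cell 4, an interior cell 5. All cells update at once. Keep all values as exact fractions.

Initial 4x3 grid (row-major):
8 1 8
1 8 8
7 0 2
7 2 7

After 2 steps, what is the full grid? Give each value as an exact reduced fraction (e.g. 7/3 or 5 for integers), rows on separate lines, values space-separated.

Answer: 187/36 377/80 221/36
1001/240 523/100 1201/240
1133/240 97/25 1093/240
157/36 21/5 143/36

Derivation:
After step 1:
  10/3 25/4 17/3
  6 18/5 13/2
  15/4 19/5 17/4
  16/3 4 11/3
After step 2:
  187/36 377/80 221/36
  1001/240 523/100 1201/240
  1133/240 97/25 1093/240
  157/36 21/5 143/36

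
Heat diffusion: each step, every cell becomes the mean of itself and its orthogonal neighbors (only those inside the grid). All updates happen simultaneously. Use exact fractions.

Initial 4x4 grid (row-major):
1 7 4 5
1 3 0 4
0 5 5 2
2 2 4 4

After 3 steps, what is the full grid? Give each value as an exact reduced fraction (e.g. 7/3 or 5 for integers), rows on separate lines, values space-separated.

After step 1:
  3 15/4 4 13/3
  5/4 16/5 16/5 11/4
  2 3 16/5 15/4
  4/3 13/4 15/4 10/3
After step 2:
  8/3 279/80 917/240 133/36
  189/80 72/25 327/100 421/120
  91/48 293/100 169/50 391/120
  79/36 17/6 203/60 65/18
After step 3:
  511/180 2571/800 25691/7200 7937/2160
  1961/800 1493/500 20231/6000 6179/1800
  16889/7200 16703/6000 9733/3000 6191/1800
  997/432 10207/3600 11887/3600 3691/1080

Answer: 511/180 2571/800 25691/7200 7937/2160
1961/800 1493/500 20231/6000 6179/1800
16889/7200 16703/6000 9733/3000 6191/1800
997/432 10207/3600 11887/3600 3691/1080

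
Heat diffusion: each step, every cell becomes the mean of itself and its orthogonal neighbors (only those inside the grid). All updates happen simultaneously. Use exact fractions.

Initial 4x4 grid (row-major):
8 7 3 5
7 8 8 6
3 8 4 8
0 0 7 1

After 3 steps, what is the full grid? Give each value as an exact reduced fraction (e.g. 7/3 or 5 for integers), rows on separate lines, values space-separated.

After step 1:
  22/3 13/2 23/4 14/3
  13/2 38/5 29/5 27/4
  9/2 23/5 7 19/4
  1 15/4 3 16/3
After step 2:
  61/9 1631/240 1363/240 103/18
  389/60 31/5 329/50 659/120
  83/20 549/100 503/100 143/24
  37/12 247/80 229/48 157/36
After step 3:
  14441/2160 9163/1440 44599/7200 12163/2160
  425/72 37859/6000 34777/6000 21377/3600
  2881/600 9583/2000 6679/1200 18757/3600
  2477/720 9859/2400 31049/7200 2173/432

Answer: 14441/2160 9163/1440 44599/7200 12163/2160
425/72 37859/6000 34777/6000 21377/3600
2881/600 9583/2000 6679/1200 18757/3600
2477/720 9859/2400 31049/7200 2173/432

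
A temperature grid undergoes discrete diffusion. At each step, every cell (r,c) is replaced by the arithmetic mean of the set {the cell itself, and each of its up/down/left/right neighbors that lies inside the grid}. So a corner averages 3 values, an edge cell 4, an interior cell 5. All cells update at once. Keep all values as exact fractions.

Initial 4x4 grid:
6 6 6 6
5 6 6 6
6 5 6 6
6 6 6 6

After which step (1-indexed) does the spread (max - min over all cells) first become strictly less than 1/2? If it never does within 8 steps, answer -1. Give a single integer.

Step 1: max=6, min=11/2, spread=1/2
Step 2: max=6, min=1351/240, spread=89/240
  -> spread < 1/2 first at step 2
Step 3: max=6, min=13699/2400, spread=701/2400
Step 4: max=23851/4000, min=248231/43200, spread=46799/216000
Step 5: max=321329/54000, min=12463303/2160000, spread=389857/2160000
Step 6: max=320273/54000, min=1125440041/194400000, spread=27542759/194400000
Step 7: max=28769989/4860000, min=11274828799/1944000000, spread=77722267/648000000
Step 8: max=28718729029/4860000000, min=338917622899/58320000000, spread=5707125449/58320000000

Answer: 2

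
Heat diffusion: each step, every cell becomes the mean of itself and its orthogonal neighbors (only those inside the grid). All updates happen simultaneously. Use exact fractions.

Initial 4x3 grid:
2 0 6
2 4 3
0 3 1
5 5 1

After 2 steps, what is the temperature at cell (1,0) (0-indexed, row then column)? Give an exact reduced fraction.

Answer: 247/120

Derivation:
Step 1: cell (1,0) = 2
Step 2: cell (1,0) = 247/120
Full grid after step 2:
  19/9 73/30 19/6
  247/120 27/10 109/40
  313/120 13/5 313/120
  28/9 353/120 47/18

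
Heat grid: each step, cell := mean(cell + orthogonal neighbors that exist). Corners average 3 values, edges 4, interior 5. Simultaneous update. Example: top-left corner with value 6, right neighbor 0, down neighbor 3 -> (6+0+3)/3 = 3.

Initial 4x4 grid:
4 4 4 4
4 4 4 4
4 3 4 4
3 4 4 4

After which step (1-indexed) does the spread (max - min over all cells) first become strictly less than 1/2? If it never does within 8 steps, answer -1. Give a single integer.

Answer: 2

Derivation:
Step 1: max=4, min=7/2, spread=1/2
Step 2: max=4, min=32/9, spread=4/9
  -> spread < 1/2 first at step 2
Step 3: max=4, min=1987/540, spread=173/540
Step 4: max=2387/600, min=14959/4050, spread=4613/16200
Step 5: max=71531/18000, min=908807/243000, spread=113723/486000
Step 6: max=427477/108000, min=27409931/7290000, spread=2889533/14580000
Step 7: max=12796717/3240000, min=413731063/109350000, spread=72632543/437400000
Step 8: max=1914002657/486000000, min=24922305743/6561000000, spread=1833460253/13122000000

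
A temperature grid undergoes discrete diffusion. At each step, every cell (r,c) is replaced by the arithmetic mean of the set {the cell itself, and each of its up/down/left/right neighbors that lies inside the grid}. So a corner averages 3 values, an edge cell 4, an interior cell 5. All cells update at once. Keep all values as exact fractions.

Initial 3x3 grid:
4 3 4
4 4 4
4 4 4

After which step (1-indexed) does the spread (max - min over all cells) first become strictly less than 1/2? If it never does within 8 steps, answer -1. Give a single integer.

Answer: 1

Derivation:
Step 1: max=4, min=11/3, spread=1/3
  -> spread < 1/2 first at step 1
Step 2: max=4, min=893/240, spread=67/240
Step 3: max=793/200, min=8203/2160, spread=1807/10800
Step 4: max=21239/5400, min=3298037/864000, spread=33401/288000
Step 5: max=2116609/540000, min=29874067/7776000, spread=3025513/38880000
Step 6: max=112444051/28800000, min=11976673133/3110400000, spread=53531/995328
Step 7: max=30312883949/7776000000, min=720463074151/186624000000, spread=450953/11943936
Step 8: max=3631471389481/933120000000, min=43280856439397/11197440000000, spread=3799043/143327232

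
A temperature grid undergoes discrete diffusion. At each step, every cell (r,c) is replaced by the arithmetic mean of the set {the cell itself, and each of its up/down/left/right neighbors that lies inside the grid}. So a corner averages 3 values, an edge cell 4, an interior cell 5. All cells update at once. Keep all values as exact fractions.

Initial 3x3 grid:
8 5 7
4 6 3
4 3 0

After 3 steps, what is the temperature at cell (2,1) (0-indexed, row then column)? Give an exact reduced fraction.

Step 1: cell (2,1) = 13/4
Step 2: cell (2,1) = 787/240
Step 3: cell (2,1) = 54689/14400
Full grid after step 3:
  1439/270 37957/7200 1717/360
  35057/7200 26243/6000 837/200
  8767/2160 54689/14400 271/80

Answer: 54689/14400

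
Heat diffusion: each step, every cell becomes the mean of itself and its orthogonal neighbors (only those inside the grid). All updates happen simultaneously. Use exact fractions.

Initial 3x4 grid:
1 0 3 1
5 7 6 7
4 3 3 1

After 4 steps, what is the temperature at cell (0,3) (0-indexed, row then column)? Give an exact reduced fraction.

Step 1: cell (0,3) = 11/3
Step 2: cell (0,3) = 119/36
Step 3: cell (0,3) = 1963/540
Step 4: cell (0,3) = 461483/129600
Full grid after step 4:
  49277/14400 244261/72000 772483/216000 461483/129600
  1040329/288000 150147/40000 1329673/360000 3270137/864000
  168581/43200 69659/18000 212527/54000 493433/129600

Answer: 461483/129600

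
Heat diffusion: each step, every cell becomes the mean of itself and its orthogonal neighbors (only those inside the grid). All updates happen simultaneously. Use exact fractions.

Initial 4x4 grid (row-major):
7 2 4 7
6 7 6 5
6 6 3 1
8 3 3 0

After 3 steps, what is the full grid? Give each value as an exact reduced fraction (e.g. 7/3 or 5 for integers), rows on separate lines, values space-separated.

Answer: 437/80 12563/2400 35537/7200 2059/432
3397/600 10459/2000 27761/6000 7673/1800
10183/1800 29491/6000 23603/6000 5837/1800
2321/432 33187/7200 23723/7200 5813/2160

Derivation:
After step 1:
  5 5 19/4 16/3
  13/2 27/5 5 19/4
  13/2 5 19/5 9/4
  17/3 5 9/4 4/3
After step 2:
  11/2 403/80 241/48 89/18
  117/20 269/50 237/50 13/3
  71/12 257/50 183/50 91/30
  103/18 215/48 743/240 35/18
After step 3:
  437/80 12563/2400 35537/7200 2059/432
  3397/600 10459/2000 27761/6000 7673/1800
  10183/1800 29491/6000 23603/6000 5837/1800
  2321/432 33187/7200 23723/7200 5813/2160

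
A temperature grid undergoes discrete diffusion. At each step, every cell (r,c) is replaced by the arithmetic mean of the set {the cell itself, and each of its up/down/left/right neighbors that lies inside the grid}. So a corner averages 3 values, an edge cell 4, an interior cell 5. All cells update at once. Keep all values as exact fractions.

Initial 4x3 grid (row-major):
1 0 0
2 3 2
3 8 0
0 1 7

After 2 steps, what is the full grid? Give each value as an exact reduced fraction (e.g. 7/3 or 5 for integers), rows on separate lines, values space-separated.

After step 1:
  1 1 2/3
  9/4 3 5/4
  13/4 3 17/4
  4/3 4 8/3
After step 2:
  17/12 17/12 35/36
  19/8 21/10 55/24
  59/24 7/2 67/24
  103/36 11/4 131/36

Answer: 17/12 17/12 35/36
19/8 21/10 55/24
59/24 7/2 67/24
103/36 11/4 131/36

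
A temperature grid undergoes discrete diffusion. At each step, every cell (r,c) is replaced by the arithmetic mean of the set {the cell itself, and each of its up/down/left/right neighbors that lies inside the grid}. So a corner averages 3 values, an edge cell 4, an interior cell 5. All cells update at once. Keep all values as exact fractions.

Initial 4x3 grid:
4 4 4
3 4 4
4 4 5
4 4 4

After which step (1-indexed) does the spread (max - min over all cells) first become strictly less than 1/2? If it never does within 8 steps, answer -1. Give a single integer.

Answer: 3

Derivation:
Step 1: max=13/3, min=11/3, spread=2/3
Step 2: max=511/120, min=449/120, spread=31/60
Step 3: max=4531/1080, min=4109/1080, spread=211/540
  -> spread < 1/2 first at step 3
Step 4: max=26759/6480, min=25081/6480, spread=839/3240
Step 5: max=199763/48600, min=189037/48600, spread=5363/24300
Step 6: max=4759459/1166400, min=4571741/1166400, spread=93859/583200
Step 7: max=284504723/69984000, min=275367277/69984000, spread=4568723/34992000
Step 8: max=680233849/167961600, min=663458951/167961600, spread=8387449/83980800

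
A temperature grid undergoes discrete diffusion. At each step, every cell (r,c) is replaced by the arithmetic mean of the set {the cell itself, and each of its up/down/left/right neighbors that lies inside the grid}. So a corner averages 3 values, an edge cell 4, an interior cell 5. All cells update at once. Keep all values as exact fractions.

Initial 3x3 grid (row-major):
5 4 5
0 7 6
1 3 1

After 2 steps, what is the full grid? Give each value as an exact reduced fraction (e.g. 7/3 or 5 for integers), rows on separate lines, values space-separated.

Answer: 23/6 69/16 5
139/48 81/20 205/48
91/36 35/12 133/36

Derivation:
After step 1:
  3 21/4 5
  13/4 4 19/4
  4/3 3 10/3
After step 2:
  23/6 69/16 5
  139/48 81/20 205/48
  91/36 35/12 133/36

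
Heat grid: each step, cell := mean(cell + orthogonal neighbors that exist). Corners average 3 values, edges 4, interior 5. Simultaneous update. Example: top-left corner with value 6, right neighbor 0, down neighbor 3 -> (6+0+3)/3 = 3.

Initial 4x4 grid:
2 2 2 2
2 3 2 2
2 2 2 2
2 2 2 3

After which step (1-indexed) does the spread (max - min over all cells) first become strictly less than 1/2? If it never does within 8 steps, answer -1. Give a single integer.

Step 1: max=7/3, min=2, spread=1/3
  -> spread < 1/2 first at step 1
Step 2: max=41/18, min=2, spread=5/18
Step 3: max=473/216, min=83/40, spread=31/270
Step 4: max=70717/32400, min=7483/3600, spread=337/3240
Step 5: max=2097091/972000, min=227153/108000, spread=26357/486000
Step 6: max=2510821/1166400, min=455153/216000, spread=132487/2916000
Step 7: max=74992651/34992000, min=205641889/97200000, spread=12019637/437400000
Step 8: max=56154560437/26244000000, min=6175958063/2916000000, spread=57093787/2624400000

Answer: 1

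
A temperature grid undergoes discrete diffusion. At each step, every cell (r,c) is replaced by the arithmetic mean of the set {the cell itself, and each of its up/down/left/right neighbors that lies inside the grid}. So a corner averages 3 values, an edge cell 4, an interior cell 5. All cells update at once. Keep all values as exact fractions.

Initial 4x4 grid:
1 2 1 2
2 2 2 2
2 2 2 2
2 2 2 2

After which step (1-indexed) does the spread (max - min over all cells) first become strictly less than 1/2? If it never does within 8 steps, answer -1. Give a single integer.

Answer: 2

Derivation:
Step 1: max=2, min=3/2, spread=1/2
Step 2: max=2, min=59/36, spread=13/36
  -> spread < 1/2 first at step 2
Step 3: max=2, min=12343/7200, spread=2057/7200
Step 4: max=1991/1000, min=3554/2025, spread=19111/81000
Step 5: max=6671/3375, min=11574331/6480000, spread=1233989/6480000
Step 6: max=4246019/2160000, min=26307679/14580000, spread=9411797/58320000
Step 7: max=759701/388800, min=159342869/87480000, spread=362183/2733750
Step 8: max=18902970137/9720000000, min=24044436907/13122000000, spread=29491455559/262440000000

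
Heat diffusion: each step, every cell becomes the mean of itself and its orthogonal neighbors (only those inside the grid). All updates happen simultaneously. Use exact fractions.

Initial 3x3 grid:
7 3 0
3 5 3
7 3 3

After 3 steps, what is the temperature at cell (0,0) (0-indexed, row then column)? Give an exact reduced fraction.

Step 1: cell (0,0) = 13/3
Step 2: cell (0,0) = 163/36
Step 3: cell (0,0) = 8849/2160
Full grid after step 3:
  8849/2160 52963/14400 1079/360
  31819/7200 11003/3000 5207/1600
  584/135 28769/7200 267/80

Answer: 8849/2160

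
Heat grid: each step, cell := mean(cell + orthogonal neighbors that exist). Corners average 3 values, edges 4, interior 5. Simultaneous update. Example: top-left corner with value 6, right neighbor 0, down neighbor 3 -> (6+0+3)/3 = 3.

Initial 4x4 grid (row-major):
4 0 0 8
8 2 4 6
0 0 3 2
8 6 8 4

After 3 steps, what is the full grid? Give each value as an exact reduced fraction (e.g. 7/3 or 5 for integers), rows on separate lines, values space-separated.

After step 1:
  4 3/2 3 14/3
  7/2 14/5 3 5
  4 11/5 17/5 15/4
  14/3 11/2 21/4 14/3
After step 2:
  3 113/40 73/24 38/9
  143/40 13/5 86/25 197/48
  431/120 179/50 88/25 1009/240
  85/18 1057/240 1129/240 41/9
After step 3:
  47/15 43/15 761/225 1637/432
  383/120 801/250 20047/6000 28747/7200
  6961/1800 4247/1200 11669/3000 29491/7200
  9157/2160 31339/7200 30931/7200 4847/1080

Answer: 47/15 43/15 761/225 1637/432
383/120 801/250 20047/6000 28747/7200
6961/1800 4247/1200 11669/3000 29491/7200
9157/2160 31339/7200 30931/7200 4847/1080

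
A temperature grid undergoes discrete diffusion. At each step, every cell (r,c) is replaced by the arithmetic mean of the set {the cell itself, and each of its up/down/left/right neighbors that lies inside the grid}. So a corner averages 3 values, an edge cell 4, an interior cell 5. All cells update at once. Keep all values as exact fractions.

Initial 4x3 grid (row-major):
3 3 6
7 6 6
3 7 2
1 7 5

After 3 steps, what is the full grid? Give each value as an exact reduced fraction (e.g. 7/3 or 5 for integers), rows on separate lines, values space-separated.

After step 1:
  13/3 9/2 5
  19/4 29/5 5
  9/2 5 5
  11/3 5 14/3
After step 2:
  163/36 589/120 29/6
  1163/240 501/100 26/5
  215/48 253/50 59/12
  79/18 55/12 44/9
After step 3:
  10283/2160 34703/7200 1793/360
  33953/7200 30029/6000 499/100
  33793/7200 28859/6000 18059/3600
  1937/432 17029/3600 259/54

Answer: 10283/2160 34703/7200 1793/360
33953/7200 30029/6000 499/100
33793/7200 28859/6000 18059/3600
1937/432 17029/3600 259/54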